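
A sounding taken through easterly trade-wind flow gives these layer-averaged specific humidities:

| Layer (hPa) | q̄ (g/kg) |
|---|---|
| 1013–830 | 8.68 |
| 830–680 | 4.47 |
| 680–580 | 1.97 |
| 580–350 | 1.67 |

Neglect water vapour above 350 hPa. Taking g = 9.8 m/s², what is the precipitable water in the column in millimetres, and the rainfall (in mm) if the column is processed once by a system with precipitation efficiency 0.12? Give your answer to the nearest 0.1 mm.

Precipitable water is the column-integrated vapour mass per unit area: PW = (1/g) Σ q̄ Δp, with q in kg/kg and Δp in Pa (1 kg/m² of water = 1 mm).
Layer 1013–830 hPa: Δp = 183 hPa = 18300 Pa, q̄ = 0.00868 kg/kg → 0.00868 × 18300 / 9.8 = 16.21 mm
Layer 830–680 hPa: Δp = 150 hPa = 15000 Pa, q̄ = 0.00447 kg/kg → 0.00447 × 15000 / 9.8 = 6.84 mm
Layer 680–580 hPa: Δp = 100 hPa = 10000 Pa, q̄ = 0.00197 kg/kg → 0.00197 × 10000 / 9.8 = 2.01 mm
Layer 580–350 hPa: Δp = 230 hPa = 23000 Pa, q̄ = 0.00167 kg/kg → 0.00167 × 23000 / 9.8 = 3.92 mm
PW = 16.21 + 6.84 + 2.01 + 3.92 = 28.98 ≈ 29.0 mm.
Rainfall = ε × PW = 0.12 × 29.0 = 3.5 mm.

PW ≈ 29.0 mm; rainfall ≈ 3.5 mm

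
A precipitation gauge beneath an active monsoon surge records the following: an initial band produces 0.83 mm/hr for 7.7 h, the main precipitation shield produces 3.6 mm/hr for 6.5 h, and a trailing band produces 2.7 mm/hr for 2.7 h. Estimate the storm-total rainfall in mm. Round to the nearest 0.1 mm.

Total = Σ Rᵢ Δtᵢ = 0.83 × 7.7 + 3.6 × 6.5 + 2.7 × 2.7
      = 6.391 + 23.4 + 7.29 = 37.1 mm.

total ≈ 37.1 mm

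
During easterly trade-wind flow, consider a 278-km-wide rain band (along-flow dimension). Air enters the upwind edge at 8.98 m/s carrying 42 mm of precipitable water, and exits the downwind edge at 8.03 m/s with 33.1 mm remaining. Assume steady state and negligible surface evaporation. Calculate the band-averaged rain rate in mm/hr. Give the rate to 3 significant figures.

R ≈ 1.44 mm/hr

Column moisture flux per unit crosswind length is F = V × PW.
Inflow: F_in = 8.98 × 42 = 377.16 mm·m/s
Outflow: F_out = 8.03 × 33.1 = 265.793 mm·m/s
Steady-state rate R = (F_in − F_out)/L = (377.16 − 265.793) / 278000 m = 4.006e-04 mm/s.
R = 4.006e-04 × 3600 = 1.44 mm/hr.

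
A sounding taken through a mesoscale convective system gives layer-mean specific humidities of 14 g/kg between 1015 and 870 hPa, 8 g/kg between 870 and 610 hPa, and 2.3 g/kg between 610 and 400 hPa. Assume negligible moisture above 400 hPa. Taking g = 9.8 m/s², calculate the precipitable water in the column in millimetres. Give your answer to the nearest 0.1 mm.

Precipitable water is the column-integrated vapour mass per unit area: PW = (1/g) Σ q̄ Δp, with q in kg/kg and Δp in Pa (1 kg/m² of water = 1 mm).
Layer 1015–870 hPa: Δp = 145 hPa = 14500 Pa, q̄ = 0.014 kg/kg → 0.014 × 14500 / 9.8 = 20.71 mm
Layer 870–610 hPa: Δp = 260 hPa = 26000 Pa, q̄ = 0.008 kg/kg → 0.008 × 26000 / 9.8 = 21.22 mm
Layer 610–400 hPa: Δp = 210 hPa = 21000 Pa, q̄ = 0.0023 kg/kg → 0.0023 × 21000 / 9.8 = 4.93 mm
PW = 20.71 + 21.22 + 4.93 = 46.86 ≈ 46.9 mm.

PW ≈ 46.9 mm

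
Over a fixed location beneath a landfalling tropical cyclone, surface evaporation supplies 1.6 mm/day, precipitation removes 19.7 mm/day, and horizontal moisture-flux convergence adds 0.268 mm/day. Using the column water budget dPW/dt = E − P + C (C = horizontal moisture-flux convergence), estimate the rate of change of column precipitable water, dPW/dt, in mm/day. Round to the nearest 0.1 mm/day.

dPW/dt = E − P + C = 1.6 − 19.7 + (0.268) = -17.8 mm/day.

dPW/dt ≈ -17.8 mm/day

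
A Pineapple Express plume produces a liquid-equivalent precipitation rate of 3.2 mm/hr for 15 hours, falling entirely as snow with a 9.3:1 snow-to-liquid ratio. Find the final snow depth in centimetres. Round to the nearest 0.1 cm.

snow depth ≈ 44.6 cm

Liquid-equivalent depth = 3.2 × 15 = 48 mm.
Snow depth = 48 mm × 9.3 = 446.4 mm = 44.6 cm.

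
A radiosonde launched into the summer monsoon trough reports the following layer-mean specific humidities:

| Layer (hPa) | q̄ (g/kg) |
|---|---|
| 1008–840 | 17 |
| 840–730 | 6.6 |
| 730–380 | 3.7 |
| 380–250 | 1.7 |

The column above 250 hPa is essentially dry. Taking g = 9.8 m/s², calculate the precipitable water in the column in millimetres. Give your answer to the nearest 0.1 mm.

PW ≈ 52.0 mm

Precipitable water is the column-integrated vapour mass per unit area: PW = (1/g) Σ q̄ Δp, with q in kg/kg and Δp in Pa (1 kg/m² of water = 1 mm).
Layer 1008–840 hPa: Δp = 168 hPa = 16800 Pa, q̄ = 0.017 kg/kg → 0.017 × 16800 / 9.8 = 29.14 mm
Layer 840–730 hPa: Δp = 110 hPa = 11000 Pa, q̄ = 0.0066 kg/kg → 0.0066 × 11000 / 9.8 = 7.41 mm
Layer 730–380 hPa: Δp = 350 hPa = 35000 Pa, q̄ = 0.0037 kg/kg → 0.0037 × 35000 / 9.8 = 13.21 mm
Layer 380–250 hPa: Δp = 130 hPa = 13000 Pa, q̄ = 0.0017 kg/kg → 0.0017 × 13000 / 9.8 = 2.26 mm
PW = 29.14 + 7.41 + 13.21 + 2.26 = 52.02 ≈ 52.0 mm.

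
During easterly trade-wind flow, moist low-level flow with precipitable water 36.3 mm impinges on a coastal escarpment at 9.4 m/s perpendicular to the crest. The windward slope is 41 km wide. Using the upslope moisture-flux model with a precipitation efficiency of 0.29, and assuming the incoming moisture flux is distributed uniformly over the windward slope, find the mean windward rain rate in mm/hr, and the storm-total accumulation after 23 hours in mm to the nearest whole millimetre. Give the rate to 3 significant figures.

Incoming column moisture flux per unit ridge length: F = V × PW = 9.4 × 36.3 = 341.22 mm·m/s.
Spread over the 41 km slope with efficiency ε = 0.29: R = ε·F/W = 0.29 × 341.22 / 41000 m = 2.414e-03 mm/s.
R = 2.414e-03 × 3600 = 8.69 mm/hr.
Over 23 h: total = 8.69 × 23 = 199.87 ≈ 200 mm.

R ≈ 8.69 mm/hr; total ≈ 200 mm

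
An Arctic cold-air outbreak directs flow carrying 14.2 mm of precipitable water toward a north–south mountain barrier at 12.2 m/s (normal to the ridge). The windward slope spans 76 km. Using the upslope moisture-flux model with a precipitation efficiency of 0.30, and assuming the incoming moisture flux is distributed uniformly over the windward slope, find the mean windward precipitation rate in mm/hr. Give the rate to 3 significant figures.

Incoming column moisture flux per unit ridge length: F = V × PW = 12.2 × 14.2 = 173.24 mm·m/s.
Spread over the 76 km slope with efficiency ε = 0.30: R = ε·F/W = 0.30 × 173.24 / 76000 m = 6.838e-04 mm/s.
R = 6.838e-04 × 3600 = 2.46 mm/hr.

R ≈ 2.46 mm/hr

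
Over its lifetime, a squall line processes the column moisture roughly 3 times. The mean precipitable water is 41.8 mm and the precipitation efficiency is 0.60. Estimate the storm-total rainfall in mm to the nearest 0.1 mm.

rainfall ≈ 75.2 mm

Each cycle deposits ε × PW = 0.60 × 41.8 = 25.08 mm.
Over 3 cycles: 3 × 25.08 = 75.2 mm.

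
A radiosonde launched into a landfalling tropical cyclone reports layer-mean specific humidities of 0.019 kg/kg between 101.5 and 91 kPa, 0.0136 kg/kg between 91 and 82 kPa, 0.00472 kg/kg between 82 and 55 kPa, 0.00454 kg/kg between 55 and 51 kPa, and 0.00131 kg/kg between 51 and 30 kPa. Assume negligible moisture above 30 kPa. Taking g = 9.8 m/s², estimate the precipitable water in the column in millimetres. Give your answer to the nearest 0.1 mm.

Precipitable water is the column-integrated vapour mass per unit area: PW = (1/g) Σ q̄ Δp, with q in kg/kg and Δp in Pa (1 kg/m² of water = 1 mm).
Layer 101.5–91 kPa: Δp = 105 hPa = 10500 Pa, q̄ = 0.019 kg/kg → 0.019 × 10500 / 9.8 = 20.36 mm
Layer 91–82 kPa: Δp = 90 hPa = 9000 Pa, q̄ = 0.0136 kg/kg → 0.0136 × 9000 / 9.8 = 12.49 mm
Layer 82–55 kPa: Δp = 270 hPa = 27000 Pa, q̄ = 0.00472 kg/kg → 0.00472 × 27000 / 9.8 = 13.00 mm
Layer 55–51 kPa: Δp = 40 hPa = 4000 Pa, q̄ = 0.00454 kg/kg → 0.00454 × 4000 / 9.8 = 1.85 mm
Layer 51–30 kPa: Δp = 210 hPa = 21000 Pa, q̄ = 0.00131 kg/kg → 0.00131 × 21000 / 9.8 = 2.81 mm
PW = 20.36 + 12.49 + 13.00 + 1.85 + 2.81 = 50.51 ≈ 50.5 mm.

PW ≈ 50.5 mm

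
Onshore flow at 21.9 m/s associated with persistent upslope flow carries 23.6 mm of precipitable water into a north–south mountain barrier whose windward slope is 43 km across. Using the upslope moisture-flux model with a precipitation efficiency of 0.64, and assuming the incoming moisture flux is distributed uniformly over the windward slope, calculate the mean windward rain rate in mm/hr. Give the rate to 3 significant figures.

Incoming column moisture flux per unit ridge length: F = V × PW = 21.9 × 23.6 = 516.84 mm·m/s.
Spread over the 43 km slope with efficiency ε = 0.64: R = ε·F/W = 0.64 × 516.84 / 43000 m = 7.693e-03 mm/s.
R = 7.693e-03 × 3600 = 27.7 mm/hr.

R ≈ 27.7 mm/hr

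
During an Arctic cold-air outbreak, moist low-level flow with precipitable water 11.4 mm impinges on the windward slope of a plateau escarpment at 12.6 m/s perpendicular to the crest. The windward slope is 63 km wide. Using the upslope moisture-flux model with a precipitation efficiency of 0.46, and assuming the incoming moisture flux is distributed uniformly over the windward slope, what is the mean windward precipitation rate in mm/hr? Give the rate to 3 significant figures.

R ≈ 3.78 mm/hr

Incoming column moisture flux per unit ridge length: F = V × PW = 12.6 × 11.4 = 143.64 mm·m/s.
Spread over the 63 km slope with efficiency ε = 0.46: R = ε·F/W = 0.46 × 143.64 / 63000 m = 1.049e-03 mm/s.
R = 1.049e-03 × 3600 = 3.78 mm/hr.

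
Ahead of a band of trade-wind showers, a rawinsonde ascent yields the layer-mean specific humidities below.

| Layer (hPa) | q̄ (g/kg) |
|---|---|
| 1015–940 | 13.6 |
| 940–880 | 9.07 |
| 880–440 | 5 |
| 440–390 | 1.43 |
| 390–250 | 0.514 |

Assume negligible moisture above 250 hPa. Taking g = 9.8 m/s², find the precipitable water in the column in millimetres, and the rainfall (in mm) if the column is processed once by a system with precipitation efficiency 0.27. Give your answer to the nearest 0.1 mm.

PW ≈ 39.9 mm; rainfall ≈ 10.8 mm

Precipitable water is the column-integrated vapour mass per unit area: PW = (1/g) Σ q̄ Δp, with q in kg/kg and Δp in Pa (1 kg/m² of water = 1 mm).
Layer 1015–940 hPa: Δp = 75 hPa = 7500 Pa, q̄ = 0.0136 kg/kg → 0.0136 × 7500 / 9.8 = 10.41 mm
Layer 940–880 hPa: Δp = 60 hPa = 6000 Pa, q̄ = 0.00907 kg/kg → 0.00907 × 6000 / 9.8 = 5.55 mm
Layer 880–440 hPa: Δp = 440 hPa = 44000 Pa, q̄ = 0.005 kg/kg → 0.005 × 44000 / 9.8 = 22.45 mm
Layer 440–390 hPa: Δp = 50 hPa = 5000 Pa, q̄ = 0.00143 kg/kg → 0.00143 × 5000 / 9.8 = 0.73 mm
Layer 390–250 hPa: Δp = 140 hPa = 14000 Pa, q̄ = 0.000514 kg/kg → 0.000514 × 14000 / 9.8 = 0.73 mm
PW = 10.41 + 5.55 + 22.45 + 0.73 + 0.73 = 39.87 ≈ 39.9 mm.
Rainfall = ε × PW = 0.27 × 39.9 = 10.8 mm.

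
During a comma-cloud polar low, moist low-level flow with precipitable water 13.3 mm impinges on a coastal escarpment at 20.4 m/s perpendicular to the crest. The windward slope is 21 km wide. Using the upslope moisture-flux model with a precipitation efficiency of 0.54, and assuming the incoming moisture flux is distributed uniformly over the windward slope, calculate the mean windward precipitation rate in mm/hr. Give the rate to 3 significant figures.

R ≈ 25.1 mm/hr

Incoming column moisture flux per unit ridge length: F = V × PW = 20.4 × 13.3 = 271.32 mm·m/s.
Spread over the 21 km slope with efficiency ε = 0.54: R = ε·F/W = 0.54 × 271.32 / 21000 m = 6.977e-03 mm/s.
R = 6.977e-03 × 3600 = 25.1 mm/hr.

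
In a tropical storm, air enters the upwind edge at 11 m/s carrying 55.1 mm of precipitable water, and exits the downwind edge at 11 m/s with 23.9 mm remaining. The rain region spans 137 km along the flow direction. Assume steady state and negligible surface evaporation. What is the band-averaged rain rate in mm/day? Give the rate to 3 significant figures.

R ≈ 216 mm/day

Column moisture flux per unit crosswind length is F = V × PW.
Inflow: F_in = 11 × 55.1 = 606.1 mm·m/s
Outflow: F_out = 11 × 23.9 = 262.9 mm·m/s
Steady-state rate R = (F_in − F_out)/L = (606.1 − 262.9) / 137000 m = 2.505e-03 mm/s.
R = 2.505e-03 × 3600 × 24 = 216 mm/day.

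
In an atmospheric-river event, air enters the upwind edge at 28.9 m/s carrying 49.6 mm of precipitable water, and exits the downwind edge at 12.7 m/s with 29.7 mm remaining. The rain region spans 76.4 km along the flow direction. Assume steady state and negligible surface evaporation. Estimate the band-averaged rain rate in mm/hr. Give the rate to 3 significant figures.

Column moisture flux per unit crosswind length is F = V × PW.
Inflow: F_in = 28.9 × 49.6 = 1433.44 mm·m/s
Outflow: F_out = 12.7 × 29.7 = 377.19 mm·m/s
Steady-state rate R = (F_in − F_out)/L = (1433.44 − 377.19) / 76400 m = 1.383e-02 mm/s.
R = 1.383e-02 × 3600 = 49.8 mm/hr.

R ≈ 49.8 mm/hr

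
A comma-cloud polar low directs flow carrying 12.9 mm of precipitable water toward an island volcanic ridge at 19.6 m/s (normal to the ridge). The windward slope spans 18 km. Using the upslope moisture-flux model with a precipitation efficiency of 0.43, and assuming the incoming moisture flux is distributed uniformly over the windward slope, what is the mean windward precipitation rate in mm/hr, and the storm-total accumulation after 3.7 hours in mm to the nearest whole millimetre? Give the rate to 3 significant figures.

Incoming column moisture flux per unit ridge length: F = V × PW = 19.6 × 12.9 = 252.84 mm·m/s.
Spread over the 18 km slope with efficiency ε = 0.43: R = ε·F/W = 0.43 × 252.84 / 18000 m = 6.040e-03 mm/s.
R = 6.040e-03 × 3600 = 21.7 mm/hr.
Over 3.7 h: total = 21.7 × 3.7 = 80.29 ≈ 80 mm.

R ≈ 21.7 mm/hr; total ≈ 80 mm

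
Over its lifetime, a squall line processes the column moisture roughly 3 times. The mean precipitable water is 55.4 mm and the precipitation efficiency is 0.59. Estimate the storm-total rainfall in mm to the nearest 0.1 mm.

Each cycle deposits ε × PW = 0.59 × 55.4 = 32.686 mm.
Over 3 cycles: 3 × 32.686 = 98.1 mm.

rainfall ≈ 98.1 mm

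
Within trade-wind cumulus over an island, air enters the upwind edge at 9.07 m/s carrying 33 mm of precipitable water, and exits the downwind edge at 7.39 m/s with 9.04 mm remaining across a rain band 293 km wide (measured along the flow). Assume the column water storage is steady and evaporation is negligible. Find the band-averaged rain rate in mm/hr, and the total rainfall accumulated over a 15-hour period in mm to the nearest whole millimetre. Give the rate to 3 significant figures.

Column moisture flux per unit crosswind length is F = V × PW.
Inflow: F_in = 9.07 × 33 = 299.31 mm·m/s
Outflow: F_out = 7.39 × 9.04 = 66.8056 mm·m/s
Steady-state rate R = (F_in − F_out)/L = (299.31 − 66.8056) / 293000 m = 7.935e-04 mm/s.
R = 7.935e-04 × 3600 = 2.86 mm/hr.
Over 15 h: total = 2.86 × 15 = 42.9 ≈ 43 mm.

R ≈ 2.86 mm/hr; total ≈ 43 mm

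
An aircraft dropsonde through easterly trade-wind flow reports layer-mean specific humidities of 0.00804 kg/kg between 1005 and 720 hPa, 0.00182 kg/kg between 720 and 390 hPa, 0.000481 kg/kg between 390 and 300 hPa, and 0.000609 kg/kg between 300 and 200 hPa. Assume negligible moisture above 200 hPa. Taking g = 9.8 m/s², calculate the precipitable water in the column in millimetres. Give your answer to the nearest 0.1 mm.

Precipitable water is the column-integrated vapour mass per unit area: PW = (1/g) Σ q̄ Δp, with q in kg/kg and Δp in Pa (1 kg/m² of water = 1 mm).
Layer 1005–720 hPa: Δp = 285 hPa = 28500 Pa, q̄ = 0.00804 kg/kg → 0.00804 × 28500 / 9.8 = 23.38 mm
Layer 720–390 hPa: Δp = 330 hPa = 33000 Pa, q̄ = 0.00182 kg/kg → 0.00182 × 33000 / 9.8 = 6.13 mm
Layer 390–300 hPa: Δp = 90 hPa = 9000 Pa, q̄ = 0.000481 kg/kg → 0.000481 × 9000 / 9.8 = 0.44 mm
Layer 300–200 hPa: Δp = 100 hPa = 10000 Pa, q̄ = 0.000609 kg/kg → 0.000609 × 10000 / 9.8 = 0.62 mm
PW = 23.38 + 6.13 + 0.44 + 0.62 = 30.57 ≈ 30.6 mm.

PW ≈ 30.6 mm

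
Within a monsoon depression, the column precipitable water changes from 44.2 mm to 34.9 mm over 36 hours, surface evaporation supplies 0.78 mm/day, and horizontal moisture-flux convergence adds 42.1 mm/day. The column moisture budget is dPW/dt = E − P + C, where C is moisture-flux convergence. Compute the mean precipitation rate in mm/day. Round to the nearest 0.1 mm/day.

P ≈ 49.1 mm/day

dPW/dt = (34.9 − 44.2) mm / (36/24 day) = -6.200 mm/day.
P = E + C − dPW/dt = 0.78 + (42.1) − (-6.200) = 49.1 mm/day.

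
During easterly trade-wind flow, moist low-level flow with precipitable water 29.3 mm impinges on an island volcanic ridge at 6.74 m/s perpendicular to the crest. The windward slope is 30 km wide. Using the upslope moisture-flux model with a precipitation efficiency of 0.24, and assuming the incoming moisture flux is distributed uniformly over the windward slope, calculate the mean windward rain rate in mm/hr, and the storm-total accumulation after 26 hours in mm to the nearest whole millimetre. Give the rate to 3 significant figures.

Incoming column moisture flux per unit ridge length: F = V × PW = 6.74 × 29.3 = 197.482 mm·m/s.
Spread over the 30 km slope with efficiency ε = 0.24: R = ε·F/W = 0.24 × 197.482 / 30000 m = 1.580e-03 mm/s.
R = 1.580e-03 × 3600 = 5.69 mm/hr.
Over 26 h: total = 5.69 × 26 = 147.94 ≈ 148 mm.

R ≈ 5.69 mm/hr; total ≈ 148 mm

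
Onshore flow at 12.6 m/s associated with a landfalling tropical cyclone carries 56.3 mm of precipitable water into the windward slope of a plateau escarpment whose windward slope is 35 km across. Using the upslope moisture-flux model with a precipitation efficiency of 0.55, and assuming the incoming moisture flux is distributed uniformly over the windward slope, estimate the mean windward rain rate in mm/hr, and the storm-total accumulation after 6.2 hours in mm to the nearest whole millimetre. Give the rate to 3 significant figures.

R ≈ 40.1 mm/hr; total ≈ 249 mm

Incoming column moisture flux per unit ridge length: F = V × PW = 12.6 × 56.3 = 709.38 mm·m/s.
Spread over the 35 km slope with efficiency ε = 0.55: R = ε·F/W = 0.55 × 709.38 / 35000 m = 1.115e-02 mm/s.
R = 1.115e-02 × 3600 = 40.1 mm/hr.
Over 6.2 h: total = 40.1 × 6.2 = 248.62 ≈ 249 mm.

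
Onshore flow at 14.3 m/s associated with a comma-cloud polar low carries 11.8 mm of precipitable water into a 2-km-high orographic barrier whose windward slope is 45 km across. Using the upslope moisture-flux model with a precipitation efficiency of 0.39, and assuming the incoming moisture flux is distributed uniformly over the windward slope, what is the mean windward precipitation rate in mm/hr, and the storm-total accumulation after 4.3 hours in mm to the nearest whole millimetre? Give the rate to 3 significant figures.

R ≈ 5.26 mm/hr; total ≈ 23 mm

Incoming column moisture flux per unit ridge length: F = V × PW = 14.3 × 11.8 = 168.74 mm·m/s.
Spread over the 45 km slope with efficiency ε = 0.39: R = ε·F/W = 0.39 × 168.74 / 45000 m = 1.462e-03 mm/s.
R = 1.462e-03 × 3600 = 5.26 mm/hr.
Over 4.3 h: total = 5.26 × 4.3 = 22.618 ≈ 23 mm.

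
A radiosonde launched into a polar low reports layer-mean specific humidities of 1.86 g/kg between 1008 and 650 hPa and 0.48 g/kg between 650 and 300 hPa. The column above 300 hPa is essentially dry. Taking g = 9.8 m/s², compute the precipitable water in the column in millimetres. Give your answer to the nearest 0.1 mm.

Precipitable water is the column-integrated vapour mass per unit area: PW = (1/g) Σ q̄ Δp, with q in kg/kg and Δp in Pa (1 kg/m² of water = 1 mm).
Layer 1008–650 hPa: Δp = 358 hPa = 35800 Pa, q̄ = 0.00186 kg/kg → 0.00186 × 35800 / 9.8 = 6.79 mm
Layer 650–300 hPa: Δp = 350 hPa = 35000 Pa, q̄ = 0.00048 kg/kg → 0.00048 × 35000 / 9.8 = 1.71 mm
PW = 6.79 + 1.71 = 8.50 ≈ 8.5 mm.

PW ≈ 8.5 mm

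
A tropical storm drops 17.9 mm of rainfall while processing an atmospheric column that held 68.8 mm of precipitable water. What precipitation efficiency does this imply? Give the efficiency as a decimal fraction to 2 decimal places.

ε ≈ 0.26

ε = rainfall / PW = 17.9 / 68.8 = 0.26.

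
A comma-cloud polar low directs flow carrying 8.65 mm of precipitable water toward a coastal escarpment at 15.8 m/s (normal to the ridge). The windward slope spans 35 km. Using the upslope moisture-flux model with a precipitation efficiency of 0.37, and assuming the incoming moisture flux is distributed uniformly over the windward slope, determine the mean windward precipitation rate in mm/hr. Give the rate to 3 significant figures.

R ≈ 5.20 mm/hr

Incoming column moisture flux per unit ridge length: F = V × PW = 15.8 × 8.65 = 136.67 mm·m/s.
Spread over the 35 km slope with efficiency ε = 0.37: R = ε·F/W = 0.37 × 136.67 / 35000 m = 1.445e-03 mm/s.
R = 1.445e-03 × 3600 = 5.20 mm/hr.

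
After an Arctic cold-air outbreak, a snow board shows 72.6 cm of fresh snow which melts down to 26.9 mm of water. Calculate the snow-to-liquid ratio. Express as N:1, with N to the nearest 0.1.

ratio ≈ 27.0

Ratio = snow depth / SWE = 726 mm / 26.9 mm = 27.0, i.e. 27.0:1.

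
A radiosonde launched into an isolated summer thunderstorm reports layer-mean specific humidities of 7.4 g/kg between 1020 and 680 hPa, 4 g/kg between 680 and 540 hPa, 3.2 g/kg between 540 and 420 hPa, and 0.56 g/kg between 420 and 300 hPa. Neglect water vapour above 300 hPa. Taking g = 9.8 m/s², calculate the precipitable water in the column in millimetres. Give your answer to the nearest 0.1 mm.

Precipitable water is the column-integrated vapour mass per unit area: PW = (1/g) Σ q̄ Δp, with q in kg/kg and Δp in Pa (1 kg/m² of water = 1 mm).
Layer 1020–680 hPa: Δp = 340 hPa = 34000 Pa, q̄ = 0.0074 kg/kg → 0.0074 × 34000 / 9.8 = 25.67 mm
Layer 680–540 hPa: Δp = 140 hPa = 14000 Pa, q̄ = 0.004 kg/kg → 0.004 × 14000 / 9.8 = 5.71 mm
Layer 540–420 hPa: Δp = 120 hPa = 12000 Pa, q̄ = 0.0032 kg/kg → 0.0032 × 12000 / 9.8 = 3.92 mm
Layer 420–300 hPa: Δp = 120 hPa = 12000 Pa, q̄ = 0.00056 kg/kg → 0.00056 × 12000 / 9.8 = 0.69 mm
PW = 25.67 + 5.71 + 3.92 + 0.69 = 35.99 ≈ 36.0 mm.

PW ≈ 36.0 mm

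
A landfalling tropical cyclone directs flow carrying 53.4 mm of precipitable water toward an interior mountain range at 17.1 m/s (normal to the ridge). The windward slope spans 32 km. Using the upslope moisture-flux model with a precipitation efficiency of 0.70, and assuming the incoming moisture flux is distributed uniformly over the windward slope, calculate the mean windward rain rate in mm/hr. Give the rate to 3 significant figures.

Incoming column moisture flux per unit ridge length: F = V × PW = 17.1 × 53.4 = 913.14 mm·m/s.
Spread over the 32 km slope with efficiency ε = 0.70: R = ε·F/W = 0.70 × 913.14 / 32000 m = 1.997e-02 mm/s.
R = 1.997e-02 × 3600 = 71.9 mm/hr.

R ≈ 71.9 mm/hr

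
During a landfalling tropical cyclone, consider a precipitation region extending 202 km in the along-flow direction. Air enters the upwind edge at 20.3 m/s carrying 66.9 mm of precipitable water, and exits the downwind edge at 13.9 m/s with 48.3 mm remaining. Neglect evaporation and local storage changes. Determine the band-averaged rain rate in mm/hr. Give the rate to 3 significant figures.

R ≈ 12.2 mm/hr

Column moisture flux per unit crosswind length is F = V × PW.
Inflow: F_in = 20.3 × 66.9 = 1358.07 mm·m/s
Outflow: F_out = 13.9 × 48.3 = 671.37 mm·m/s
Steady-state rate R = (F_in − F_out)/L = (1358.07 − 671.37) / 202000 m = 3.400e-03 mm/s.
R = 3.400e-03 × 3600 = 12.2 mm/hr.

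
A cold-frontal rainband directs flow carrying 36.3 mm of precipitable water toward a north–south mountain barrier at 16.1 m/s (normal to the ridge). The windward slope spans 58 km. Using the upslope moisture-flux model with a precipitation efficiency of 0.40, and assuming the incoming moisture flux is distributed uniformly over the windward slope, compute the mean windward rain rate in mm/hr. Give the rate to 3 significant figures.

R ≈ 14.5 mm/hr

Incoming column moisture flux per unit ridge length: F = V × PW = 16.1 × 36.3 = 584.43 mm·m/s.
Spread over the 58 km slope with efficiency ε = 0.40: R = ε·F/W = 0.40 × 584.43 / 58000 m = 4.031e-03 mm/s.
R = 4.031e-03 × 3600 = 14.5 mm/hr.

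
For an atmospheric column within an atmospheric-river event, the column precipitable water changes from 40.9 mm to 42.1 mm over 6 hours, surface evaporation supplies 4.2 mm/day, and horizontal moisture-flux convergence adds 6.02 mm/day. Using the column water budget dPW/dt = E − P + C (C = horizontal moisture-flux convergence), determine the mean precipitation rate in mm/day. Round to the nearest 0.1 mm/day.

dPW/dt = (42.1 − 40.9) mm / (6/24 day) = +4.800 mm/day.
P = E + C − dPW/dt = 4.2 + (6.02) − (+4.800) = 5.4 mm/day.

P ≈ 5.4 mm/day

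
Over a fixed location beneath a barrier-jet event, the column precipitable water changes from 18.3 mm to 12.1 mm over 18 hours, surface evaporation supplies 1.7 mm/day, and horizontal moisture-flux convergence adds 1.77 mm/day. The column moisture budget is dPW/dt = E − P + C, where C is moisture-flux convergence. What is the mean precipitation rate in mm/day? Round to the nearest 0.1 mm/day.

P ≈ 11.7 mm/day

dPW/dt = (12.1 − 18.3) mm / (18/24 day) = -8.267 mm/day.
P = E + C − dPW/dt = 1.7 + (1.77) − (-8.267) = 11.7 mm/day.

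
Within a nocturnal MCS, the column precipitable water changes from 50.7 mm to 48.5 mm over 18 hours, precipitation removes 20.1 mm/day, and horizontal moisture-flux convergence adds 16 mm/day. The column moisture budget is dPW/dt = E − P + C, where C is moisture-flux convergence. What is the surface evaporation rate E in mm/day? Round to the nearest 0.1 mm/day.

E ≈ 1.2 mm/day

dPW/dt = (48.5 − 50.7) mm / (18/24 day) = -2.933 mm/day.
E = dPW/dt + P − C = (-2.933) + 20.1 − (16) = 1.2 mm/day.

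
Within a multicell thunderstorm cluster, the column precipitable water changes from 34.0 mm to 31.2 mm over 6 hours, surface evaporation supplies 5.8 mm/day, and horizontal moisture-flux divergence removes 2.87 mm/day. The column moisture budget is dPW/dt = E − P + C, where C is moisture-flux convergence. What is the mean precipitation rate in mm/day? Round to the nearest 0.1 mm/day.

dPW/dt = (31.2 − 34.0) mm / (6/24 day) = -11.200 mm/day.
P = E + C − dPW/dt = 5.8 + (-2.87) − (-11.200) = 14.1 mm/day.

P ≈ 14.1 mm/day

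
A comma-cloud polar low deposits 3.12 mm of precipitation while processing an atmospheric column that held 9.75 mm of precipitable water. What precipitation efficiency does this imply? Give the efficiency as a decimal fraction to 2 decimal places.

ε ≈ 0.32

ε = precipitation / PW = 3.12 / 9.75 = 0.32.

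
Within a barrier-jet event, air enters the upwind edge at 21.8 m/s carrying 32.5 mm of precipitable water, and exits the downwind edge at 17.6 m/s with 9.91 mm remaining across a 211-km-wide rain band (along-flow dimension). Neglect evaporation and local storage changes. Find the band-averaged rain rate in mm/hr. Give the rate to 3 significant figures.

Column moisture flux per unit crosswind length is F = V × PW.
Inflow: F_in = 21.8 × 32.5 = 708.5 mm·m/s
Outflow: F_out = 17.6 × 9.91 = 174.416 mm·m/s
Steady-state rate R = (F_in − F_out)/L = (708.5 − 174.416) / 211000 m = 2.531e-03 mm/s.
R = 2.531e-03 × 3600 = 9.11 mm/hr.

R ≈ 9.11 mm/hr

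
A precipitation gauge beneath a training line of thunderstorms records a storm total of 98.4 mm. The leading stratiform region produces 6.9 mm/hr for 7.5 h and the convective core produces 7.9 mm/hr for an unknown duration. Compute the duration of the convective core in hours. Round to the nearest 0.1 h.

Known phases: 6.9 × 7.5 = 51.75 mm.
Remaining depth = 98.4 − 51.75 = 46.65 mm.
Duration = 46.65 / 7.9 = 5.9 h.

duration ≈ 5.9 h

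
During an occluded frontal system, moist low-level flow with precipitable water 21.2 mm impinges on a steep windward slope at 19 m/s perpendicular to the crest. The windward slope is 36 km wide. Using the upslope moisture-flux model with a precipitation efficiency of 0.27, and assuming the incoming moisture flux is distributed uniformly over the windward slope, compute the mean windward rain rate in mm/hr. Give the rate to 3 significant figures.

R ≈ 10.9 mm/hr

Incoming column moisture flux per unit ridge length: F = V × PW = 19 × 21.2 = 402.8 mm·m/s.
Spread over the 36 km slope with efficiency ε = 0.27: R = ε·F/W = 0.27 × 402.8 / 36000 m = 3.021e-03 mm/s.
R = 3.021e-03 × 3600 = 10.9 mm/hr.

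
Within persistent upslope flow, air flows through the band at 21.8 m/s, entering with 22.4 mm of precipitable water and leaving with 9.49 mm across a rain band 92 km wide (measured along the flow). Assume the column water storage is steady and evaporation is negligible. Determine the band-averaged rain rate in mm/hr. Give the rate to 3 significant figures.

R ≈ 11.0 mm/hr

Column moisture flux per unit crosswind length is F = V × PW.
Inflow: F_in = 21.8 × 22.4 = 488.32 mm·m/s
Outflow: F_out = 21.8 × 9.49 = 206.882 mm·m/s
Steady-state rate R = (F_in − F_out)/L = (488.32 − 206.882) / 92000 m = 3.059e-03 mm/s.
R = 3.059e-03 × 3600 = 11.0 mm/hr.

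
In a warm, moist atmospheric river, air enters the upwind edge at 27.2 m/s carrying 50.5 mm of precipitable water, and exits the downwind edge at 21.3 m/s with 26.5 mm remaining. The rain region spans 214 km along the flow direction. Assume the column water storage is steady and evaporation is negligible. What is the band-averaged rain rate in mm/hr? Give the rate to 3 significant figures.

R ≈ 13.6 mm/hr

Column moisture flux per unit crosswind length is F = V × PW.
Inflow: F_in = 27.2 × 50.5 = 1373.6 mm·m/s
Outflow: F_out = 21.3 × 26.5 = 564.45 mm·m/s
Steady-state rate R = (F_in − F_out)/L = (1373.6 − 564.45) / 214000 m = 3.781e-03 mm/s.
R = 3.781e-03 × 3600 = 13.6 mm/hr.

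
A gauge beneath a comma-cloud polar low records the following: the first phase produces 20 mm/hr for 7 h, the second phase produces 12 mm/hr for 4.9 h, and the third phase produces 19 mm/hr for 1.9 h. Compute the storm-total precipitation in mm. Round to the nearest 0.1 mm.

total ≈ 234.9 mm

Total = Σ Rᵢ Δtᵢ = 20 × 7 + 12 × 4.9 + 19 × 1.9
      = 140 + 58.8 + 36.1 = 234.9 mm.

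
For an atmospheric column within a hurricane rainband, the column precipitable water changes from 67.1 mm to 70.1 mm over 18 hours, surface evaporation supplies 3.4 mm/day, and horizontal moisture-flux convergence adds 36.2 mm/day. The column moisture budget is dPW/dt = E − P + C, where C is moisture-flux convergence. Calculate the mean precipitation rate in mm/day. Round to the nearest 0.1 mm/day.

dPW/dt = (70.1 − 67.1) mm / (18/24 day) = +4.000 mm/day.
P = E + C − dPW/dt = 3.4 + (36.2) − (+4.000) = 35.6 mm/day.

P ≈ 35.6 mm/day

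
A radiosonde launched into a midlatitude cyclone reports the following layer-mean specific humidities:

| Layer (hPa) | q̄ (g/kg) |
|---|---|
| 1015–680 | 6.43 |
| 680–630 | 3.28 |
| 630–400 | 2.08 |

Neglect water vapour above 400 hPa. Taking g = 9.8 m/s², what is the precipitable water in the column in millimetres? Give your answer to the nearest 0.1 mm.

Precipitable water is the column-integrated vapour mass per unit area: PW = (1/g) Σ q̄ Δp, with q in kg/kg and Δp in Pa (1 kg/m² of water = 1 mm).
Layer 1015–680 hPa: Δp = 335 hPa = 33500 Pa, q̄ = 0.00643 kg/kg → 0.00643 × 33500 / 9.8 = 21.98 mm
Layer 680–630 hPa: Δp = 50 hPa = 5000 Pa, q̄ = 0.00328 kg/kg → 0.00328 × 5000 / 9.8 = 1.67 mm
Layer 630–400 hPa: Δp = 230 hPa = 23000 Pa, q̄ = 0.00208 kg/kg → 0.00208 × 23000 / 9.8 = 4.88 mm
PW = 21.98 + 1.67 + 4.88 = 28.53 ≈ 28.5 mm.

PW ≈ 28.5 mm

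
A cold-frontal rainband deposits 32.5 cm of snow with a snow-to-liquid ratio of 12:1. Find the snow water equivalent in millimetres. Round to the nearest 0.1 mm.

SWE = snow depth / ratio = 32.5 cm / 12 = 2.708 cm = 27.1 mm.

SWE ≈ 27.1 mm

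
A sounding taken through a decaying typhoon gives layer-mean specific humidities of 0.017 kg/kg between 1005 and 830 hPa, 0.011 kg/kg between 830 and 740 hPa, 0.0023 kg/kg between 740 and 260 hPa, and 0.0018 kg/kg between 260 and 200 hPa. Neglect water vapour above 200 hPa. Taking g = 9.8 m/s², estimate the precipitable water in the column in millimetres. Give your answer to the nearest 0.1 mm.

Precipitable water is the column-integrated vapour mass per unit area: PW = (1/g) Σ q̄ Δp, with q in kg/kg and Δp in Pa (1 kg/m² of water = 1 mm).
Layer 1005–830 hPa: Δp = 175 hPa = 17500 Pa, q̄ = 0.017 kg/kg → 0.017 × 17500 / 9.8 = 30.36 mm
Layer 830–740 hPa: Δp = 90 hPa = 9000 Pa, q̄ = 0.011 kg/kg → 0.011 × 9000 / 9.8 = 10.10 mm
Layer 740–260 hPa: Δp = 480 hPa = 48000 Pa, q̄ = 0.0023 kg/kg → 0.0023 × 48000 / 9.8 = 11.27 mm
Layer 260–200 hPa: Δp = 60 hPa = 6000 Pa, q̄ = 0.0018 kg/kg → 0.0018 × 6000 / 9.8 = 1.10 mm
PW = 30.36 + 10.10 + 11.27 + 1.10 = 52.83 ≈ 52.8 mm.

PW ≈ 52.8 mm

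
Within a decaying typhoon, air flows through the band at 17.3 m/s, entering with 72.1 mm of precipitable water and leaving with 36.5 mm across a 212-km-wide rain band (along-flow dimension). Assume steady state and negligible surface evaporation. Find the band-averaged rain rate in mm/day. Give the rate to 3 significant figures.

Column moisture flux per unit crosswind length is F = V × PW.
Inflow: F_in = 17.3 × 72.1 = 1247.33 mm·m/s
Outflow: F_out = 17.3 × 36.5 = 631.45 mm·m/s
Steady-state rate R = (F_in − F_out)/L = (1247.33 − 631.45) / 212000 m = 2.905e-03 mm/s.
R = 2.905e-03 × 3600 × 24 = 251 mm/day.

R ≈ 251 mm/day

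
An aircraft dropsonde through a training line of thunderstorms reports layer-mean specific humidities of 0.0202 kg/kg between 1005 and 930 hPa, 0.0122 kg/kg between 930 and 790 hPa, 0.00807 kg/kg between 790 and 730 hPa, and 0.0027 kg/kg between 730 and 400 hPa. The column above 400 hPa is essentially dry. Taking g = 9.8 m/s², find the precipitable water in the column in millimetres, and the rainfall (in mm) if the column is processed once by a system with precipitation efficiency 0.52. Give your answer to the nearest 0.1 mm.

Precipitable water is the column-integrated vapour mass per unit area: PW = (1/g) Σ q̄ Δp, with q in kg/kg and Δp in Pa (1 kg/m² of water = 1 mm).
Layer 1005–930 hPa: Δp = 75 hPa = 7500 Pa, q̄ = 0.0202 kg/kg → 0.0202 × 7500 / 9.8 = 15.46 mm
Layer 930–790 hPa: Δp = 140 hPa = 14000 Pa, q̄ = 0.0122 kg/kg → 0.0122 × 14000 / 9.8 = 17.43 mm
Layer 790–730 hPa: Δp = 60 hPa = 6000 Pa, q̄ = 0.00807 kg/kg → 0.00807 × 6000 / 9.8 = 4.94 mm
Layer 730–400 hPa: Δp = 330 hPa = 33000 Pa, q̄ = 0.0027 kg/kg → 0.0027 × 33000 / 9.8 = 9.09 mm
PW = 15.46 + 17.43 + 4.94 + 9.09 = 46.92 ≈ 46.9 mm.
Rainfall = ε × PW = 0.52 × 46.9 = 24.4 mm.

PW ≈ 46.9 mm; rainfall ≈ 24.4 mm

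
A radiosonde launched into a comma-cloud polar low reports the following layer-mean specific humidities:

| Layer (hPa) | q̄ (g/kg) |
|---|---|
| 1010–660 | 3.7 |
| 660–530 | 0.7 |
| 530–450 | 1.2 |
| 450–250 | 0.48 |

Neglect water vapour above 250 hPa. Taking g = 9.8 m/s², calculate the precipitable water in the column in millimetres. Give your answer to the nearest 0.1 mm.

Precipitable water is the column-integrated vapour mass per unit area: PW = (1/g) Σ q̄ Δp, with q in kg/kg and Δp in Pa (1 kg/m² of water = 1 mm).
Layer 1010–660 hPa: Δp = 350 hPa = 35000 Pa, q̄ = 0.0037 kg/kg → 0.0037 × 35000 / 9.8 = 13.21 mm
Layer 660–530 hPa: Δp = 130 hPa = 13000 Pa, q̄ = 0.0007 kg/kg → 0.0007 × 13000 / 9.8 = 0.93 mm
Layer 530–450 hPa: Δp = 80 hPa = 8000 Pa, q̄ = 0.0012 kg/kg → 0.0012 × 8000 / 9.8 = 0.98 mm
Layer 450–250 hPa: Δp = 200 hPa = 20000 Pa, q̄ = 0.00048 kg/kg → 0.00048 × 20000 / 9.8 = 0.98 mm
PW = 13.21 + 0.93 + 0.98 + 0.98 = 16.10 ≈ 16.1 mm.

PW ≈ 16.1 mm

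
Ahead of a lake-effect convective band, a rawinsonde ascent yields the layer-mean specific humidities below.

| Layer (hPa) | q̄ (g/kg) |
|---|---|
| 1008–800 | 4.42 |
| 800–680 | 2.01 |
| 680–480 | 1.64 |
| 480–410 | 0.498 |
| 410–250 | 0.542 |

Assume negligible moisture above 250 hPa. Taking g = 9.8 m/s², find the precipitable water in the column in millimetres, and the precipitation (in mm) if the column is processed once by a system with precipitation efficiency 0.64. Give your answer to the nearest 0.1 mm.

Precipitable water is the column-integrated vapour mass per unit area: PW = (1/g) Σ q̄ Δp, with q in kg/kg and Δp in Pa (1 kg/m² of water = 1 mm).
Layer 1008–800 hPa: Δp = 208 hPa = 20800 Pa, q̄ = 0.00442 kg/kg → 0.00442 × 20800 / 9.8 = 9.38 mm
Layer 800–680 hPa: Δp = 120 hPa = 12000 Pa, q̄ = 0.00201 kg/kg → 0.00201 × 12000 / 9.8 = 2.46 mm
Layer 680–480 hPa: Δp = 200 hPa = 20000 Pa, q̄ = 0.00164 kg/kg → 0.00164 × 20000 / 9.8 = 3.35 mm
Layer 480–410 hPa: Δp = 70 hPa = 7000 Pa, q̄ = 0.000498 kg/kg → 0.000498 × 7000 / 9.8 = 0.36 mm
Layer 410–250 hPa: Δp = 160 hPa = 16000 Pa, q̄ = 0.000542 kg/kg → 0.000542 × 16000 / 9.8 = 0.88 mm
PW = 9.38 + 2.46 + 3.35 + 0.36 + 0.88 = 16.43 ≈ 16.4 mm.
Precipitation = ε × PW = 0.64 × 16.4 = 10.5 mm.

PW ≈ 16.4 mm; precipitation ≈ 10.5 mm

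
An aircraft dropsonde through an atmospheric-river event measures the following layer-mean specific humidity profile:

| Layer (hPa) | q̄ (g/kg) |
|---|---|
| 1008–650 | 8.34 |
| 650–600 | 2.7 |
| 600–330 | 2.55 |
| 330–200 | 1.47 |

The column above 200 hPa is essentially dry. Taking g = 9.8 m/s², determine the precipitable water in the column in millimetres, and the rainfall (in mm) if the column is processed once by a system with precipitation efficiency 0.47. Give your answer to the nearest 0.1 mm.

PW ≈ 40.8 mm; rainfall ≈ 19.2 mm

Precipitable water is the column-integrated vapour mass per unit area: PW = (1/g) Σ q̄ Δp, with q in kg/kg and Δp in Pa (1 kg/m² of water = 1 mm).
Layer 1008–650 hPa: Δp = 358 hPa = 35800 Pa, q̄ = 0.00834 kg/kg → 0.00834 × 35800 / 9.8 = 30.47 mm
Layer 650–600 hPa: Δp = 50 hPa = 5000 Pa, q̄ = 0.0027 kg/kg → 0.0027 × 5000 / 9.8 = 1.38 mm
Layer 600–330 hPa: Δp = 270 hPa = 27000 Pa, q̄ = 0.00255 kg/kg → 0.00255 × 27000 / 9.8 = 7.03 mm
Layer 330–200 hPa: Δp = 130 hPa = 13000 Pa, q̄ = 0.00147 kg/kg → 0.00147 × 13000 / 9.8 = 1.95 mm
PW = 30.47 + 1.38 + 7.03 + 1.95 = 40.83 ≈ 40.8 mm.
Rainfall = ε × PW = 0.47 × 40.8 = 19.2 mm.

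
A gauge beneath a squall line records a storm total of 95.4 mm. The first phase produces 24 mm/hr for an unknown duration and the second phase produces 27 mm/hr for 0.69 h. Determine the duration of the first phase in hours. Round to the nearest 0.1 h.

Known phases: 27 × 0.69 = 18.63 mm.
Remaining depth = 95.4 − 18.63 = 76.77 mm.
Duration = 76.77 / 24 = 3.2 h.

duration ≈ 3.2 h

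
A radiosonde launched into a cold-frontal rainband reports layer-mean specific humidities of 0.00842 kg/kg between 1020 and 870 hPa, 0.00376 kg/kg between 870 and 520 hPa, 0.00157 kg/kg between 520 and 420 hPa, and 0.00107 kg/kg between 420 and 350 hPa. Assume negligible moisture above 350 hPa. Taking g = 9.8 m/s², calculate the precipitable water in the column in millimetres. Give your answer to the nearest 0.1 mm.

PW ≈ 28.7 mm

Precipitable water is the column-integrated vapour mass per unit area: PW = (1/g) Σ q̄ Δp, with q in kg/kg and Δp in Pa (1 kg/m² of water = 1 mm).
Layer 1020–870 hPa: Δp = 150 hPa = 15000 Pa, q̄ = 0.00842 kg/kg → 0.00842 × 15000 / 9.8 = 12.89 mm
Layer 870–520 hPa: Δp = 350 hPa = 35000 Pa, q̄ = 0.00376 kg/kg → 0.00376 × 35000 / 9.8 = 13.43 mm
Layer 520–420 hPa: Δp = 100 hPa = 10000 Pa, q̄ = 0.00157 kg/kg → 0.00157 × 10000 / 9.8 = 1.60 mm
Layer 420–350 hPa: Δp = 70 hPa = 7000 Pa, q̄ = 0.00107 kg/kg → 0.00107 × 7000 / 9.8 = 0.76 mm
PW = 12.89 + 13.43 + 1.60 + 0.76 = 28.68 ≈ 28.7 mm.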